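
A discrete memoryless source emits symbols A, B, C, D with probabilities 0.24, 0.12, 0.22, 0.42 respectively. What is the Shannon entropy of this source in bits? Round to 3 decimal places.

1.867 bits

H = −Σ pᵢ log₂ pᵢ.
−0.24·log₂(0.24) = 0.4941
−0.12·log₂(0.12) = 0.3671
−0.22·log₂(0.22) = 0.4806
−0.42·log₂(0.42) = 0.5256
Sum ≈ 1.8674 → 1.867 bits.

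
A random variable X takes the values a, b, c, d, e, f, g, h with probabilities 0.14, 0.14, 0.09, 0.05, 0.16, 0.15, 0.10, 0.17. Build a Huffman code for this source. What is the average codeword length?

2.97 bits/symbol

Repeatedly combine the two least-probable nodes; the expected code length is the sum of the merged weights.
merge 1/20 + 9/100 → 7/50
merge 1/10 + 7/50 → 6/25
merge 7/50 + 7/50 → 7/25
merge 3/20 + 4/25 → 31/100
merge 17/100 + 6/25 → 41/100
merge 7/25 + 31/100 → 59/100
merge 41/100 + 59/100 → 1
L = 7/50 + 6/25 + 7/25 + 31/100 + 41/100 + 59/100 + 1 = 297/100 = 2.97 bits/symbol.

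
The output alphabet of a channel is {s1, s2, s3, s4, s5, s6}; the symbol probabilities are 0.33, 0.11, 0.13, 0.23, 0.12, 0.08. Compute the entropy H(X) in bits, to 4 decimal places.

2.4070 bits

H = −Σ pᵢ log₂ pᵢ.
−0.33·log₂(0.33) = 0.5278
−0.11·log₂(0.11) = 0.3503
−0.13·log₂(0.13) = 0.3826
−0.23·log₂(0.23) = 0.4877
−0.12·log₂(0.12) = 0.3671
−0.08·log₂(0.08) = 0.2915
Sum ≈ 2.4070 → 2.4070 bits.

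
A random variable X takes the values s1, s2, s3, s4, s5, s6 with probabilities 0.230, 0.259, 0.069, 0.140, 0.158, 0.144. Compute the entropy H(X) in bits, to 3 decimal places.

2.479 bits

H = −Σ pᵢ log₂ pᵢ.
−0.230·log₂(0.230) = 0.4877
−0.259·log₂(0.259) = 0.5048
−0.069·log₂(0.069) = 0.2662
−0.140·log₂(0.140) = 0.3971
−0.158·log₂(0.158) = 0.4206
−0.144·log₂(0.144) = 0.4026
Sum ≈ 2.4789 → 2.479 bits.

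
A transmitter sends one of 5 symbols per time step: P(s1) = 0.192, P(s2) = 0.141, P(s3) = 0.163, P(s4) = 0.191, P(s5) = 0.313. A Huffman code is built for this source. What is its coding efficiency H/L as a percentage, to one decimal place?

Entropy H = −Σ p log₂ p ≈ 2.2629 bits.
Huffman merges: 141/1000+163/1000→38/125; 191/1000+24/125→383/1000; 38/125+313/1000→617/1000; 383/1000+617/1000→1. L = 288/125 ≈ 2.3040.
Efficiency = H/L = 2.2629/2.3040 = 98.2%.

98.2%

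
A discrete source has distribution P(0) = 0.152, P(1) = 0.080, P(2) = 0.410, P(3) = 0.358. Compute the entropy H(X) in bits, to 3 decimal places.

1.763 bits

H = −Σ pᵢ log₂ pᵢ.
−0.152·log₂(0.152) = 0.4131
−0.080·log₂(0.080) = 0.2915
−0.410·log₂(0.410) = 0.5274
−0.358·log₂(0.358) = 0.5305
Sum ≈ 1.7626 → 1.763 bits.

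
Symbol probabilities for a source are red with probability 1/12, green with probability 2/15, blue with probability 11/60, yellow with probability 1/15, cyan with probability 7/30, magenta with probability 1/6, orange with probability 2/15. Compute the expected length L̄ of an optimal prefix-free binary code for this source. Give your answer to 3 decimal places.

Repeatedly combine the two least-probable nodes; the expected code length is the sum of the merged weights.
merge 1/15 + 1/12 → 3/20
merge 2/15 + 2/15 → 4/15
merge 3/20 + 1/6 → 19/60
merge 11/60 + 7/30 → 5/12
merge 4/15 + 19/60 → 7/12
merge 5/12 + 7/12 → 1
L = 3/20 + 4/15 + 19/60 + 5/12 + 7/12 + 1 = 41/15 ≈ 2.733 bits/symbol.

2.733 bits/symbol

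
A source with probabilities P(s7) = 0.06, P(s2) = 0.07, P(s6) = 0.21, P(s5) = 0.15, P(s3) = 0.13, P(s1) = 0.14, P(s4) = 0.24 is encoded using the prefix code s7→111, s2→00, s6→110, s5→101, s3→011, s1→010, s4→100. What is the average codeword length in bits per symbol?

2.93 bits/symbol

L̄ = Σ pᵢ·ℓᵢ = 0.06·3 + 0.07·2 + 0.21·3 + 0.15·3 + 0.13·3 + 0.14·3 + 0.24·3 = 2.93 bits/symbol.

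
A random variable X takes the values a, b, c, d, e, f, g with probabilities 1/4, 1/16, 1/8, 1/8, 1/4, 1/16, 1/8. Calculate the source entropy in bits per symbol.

Each probability is a power of 1/2, so log₂(1/p) is an integer.
H = Σ p·log₂(1/p) = 1/4·2 + 1/16·4 + 1/8·3 + 1/8·3 + 1/4·2 + 1/16·4 + 1/8·3 = 2.625 bits.

2.625 bits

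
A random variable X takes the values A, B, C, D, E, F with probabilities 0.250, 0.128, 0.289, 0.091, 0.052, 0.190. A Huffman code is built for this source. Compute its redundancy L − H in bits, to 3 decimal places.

0.025 bits

Entropy H = −Σ p log₂ p ≈ 2.3889 bits.
Huffman merges: 13/250+91/1000→143/1000; 16/125+143/1000→271/1000; 19/100+1/4→11/25; 271/1000+289/1000→14/25; 11/25+14/25→1. L = 1207/500 ≈ 2.4140.
L − H = 2.4140 − 2.3889 = 0.025 bits.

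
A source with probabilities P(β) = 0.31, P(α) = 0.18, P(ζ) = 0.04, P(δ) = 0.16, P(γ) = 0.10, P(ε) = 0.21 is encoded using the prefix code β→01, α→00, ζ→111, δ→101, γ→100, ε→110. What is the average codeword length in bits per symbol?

2.51 bits/symbol

L̄ = Σ pᵢ·ℓᵢ = 0.31·2 + 0.18·2 + 0.04·3 + 0.16·3 + 0.10·3 + 0.21·3 = 2.51 bits/symbol.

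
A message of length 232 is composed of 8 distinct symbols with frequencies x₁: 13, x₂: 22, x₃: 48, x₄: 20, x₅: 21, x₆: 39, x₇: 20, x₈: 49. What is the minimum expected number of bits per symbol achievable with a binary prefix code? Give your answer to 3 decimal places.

Probabilities are the counts divided by 232.
Repeatedly combine the two least-probable nodes; the expected code length is the sum of the merged weights.
merge 13/232 + 5/58 → 33/232
merge 5/58 + 21/232 → 41/232
merge 11/116 + 33/232 → 55/232
merge 39/232 + 41/232 → 10/29
merge 6/29 + 49/232 → 97/232
merge 55/232 + 10/29 → 135/232
merge 97/232 + 135/232 → 1
L = 33/232 + 41/232 + 55/232 + 10/29 + 97/232 + 135/232 + 1 = 673/232 ≈ 2.901 bits/symbol.

2.901 bits/symbol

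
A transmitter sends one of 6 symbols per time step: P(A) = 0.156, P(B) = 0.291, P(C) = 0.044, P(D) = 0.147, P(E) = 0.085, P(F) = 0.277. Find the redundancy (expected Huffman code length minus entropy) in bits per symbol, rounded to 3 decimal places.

Entropy H = −Σ p log₂ p ≈ 2.3566 bits.
Huffman merges: 11/250+17/200→129/1000; 129/1000+147/1000→69/250; 39/250+69/250→54/125; 277/1000+291/1000→71/125; 54/125+71/125→1. L = 481/200 ≈ 2.4050.
L − H = 2.4050 − 2.3566 = 0.048 bits.

0.048 bits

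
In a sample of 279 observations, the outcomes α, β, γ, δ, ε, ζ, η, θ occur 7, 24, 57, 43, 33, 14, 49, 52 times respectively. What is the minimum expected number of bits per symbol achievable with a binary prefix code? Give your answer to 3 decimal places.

Probabilities are the counts divided by 279.
Repeatedly combine the two least-probable nodes; the expected code length is the sum of the merged weights.
merge 7/279 + 14/279 → 7/93
merge 7/93 + 8/93 → 5/31
merge 11/93 + 43/279 → 76/279
merge 5/31 + 49/279 → 94/279
merge 52/279 + 19/93 → 109/279
merge 76/279 + 94/279 → 170/279
merge 109/279 + 170/279 → 1
L = 7/93 + 5/31 + 76/279 + 94/279 + 109/279 + 170/279 + 1 = 794/279 ≈ 2.846 bits/symbol.

2.846 bits/symbol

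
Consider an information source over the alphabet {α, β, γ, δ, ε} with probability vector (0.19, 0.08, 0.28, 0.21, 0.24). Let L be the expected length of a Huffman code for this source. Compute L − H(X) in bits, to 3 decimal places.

Entropy H = −Σ p log₂ p ≈ 2.2279 bits.
Huffman merges: 2/25+19/100→27/100; 21/100+6/25→9/20; 27/100+7/25→11/20; 9/20+11/20→1. L = 227/100 ≈ 2.2700.
L − H = 2.2700 − 2.2279 = 0.042 bits.

0.042 bits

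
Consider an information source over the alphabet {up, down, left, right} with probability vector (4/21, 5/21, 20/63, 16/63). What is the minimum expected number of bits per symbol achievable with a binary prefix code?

Repeatedly combine the two least-probable nodes; the expected code length is the sum of the merged weights.
merge 4/21 + 5/21 → 3/7
merge 16/63 + 20/63 → 4/7
merge 3/7 + 4/7 → 1
L = 3/7 + 4/7 + 1 = 2 bits/symbol.

2 bits/symbol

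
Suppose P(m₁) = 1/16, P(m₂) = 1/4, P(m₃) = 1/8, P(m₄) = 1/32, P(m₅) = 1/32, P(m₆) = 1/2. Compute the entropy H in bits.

1.9375 bits

Each probability is a power of 1/2, so log₂(1/p) is an integer.
H = Σ p·log₂(1/p) = 1/16·4 + 1/4·2 + 1/8·3 + 1/32·5 + 1/32·5 + 1/2·1 = 1.9375 bits.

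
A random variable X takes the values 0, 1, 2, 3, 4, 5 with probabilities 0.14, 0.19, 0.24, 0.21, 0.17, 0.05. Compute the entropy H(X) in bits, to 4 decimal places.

H = −Σ pᵢ log₂ pᵢ.
−0.14·log₂(0.14) = 0.3971
−0.19·log₂(0.19) = 0.4552
−0.24·log₂(0.24) = 0.4941
−0.21·log₂(0.21) = 0.4728
−0.17·log₂(0.17) = 0.4346
−0.05·log₂(0.05) = 0.2161
Sum ≈ 2.4700 → 2.4700 bits.

2.4700 bits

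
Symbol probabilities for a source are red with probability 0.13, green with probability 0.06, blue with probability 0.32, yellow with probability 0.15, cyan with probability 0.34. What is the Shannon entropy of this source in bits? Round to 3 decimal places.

H = −Σ pᵢ log₂ pᵢ.
−0.13·log₂(0.13) = 0.3826
−0.06·log₂(0.06) = 0.2435
−0.32·log₂(0.32) = 0.5260
−0.15·log₂(0.15) = 0.4105
−0.34·log₂(0.34) = 0.5292
Sum ≈ 2.0919 → 2.092 bits.

2.092 bits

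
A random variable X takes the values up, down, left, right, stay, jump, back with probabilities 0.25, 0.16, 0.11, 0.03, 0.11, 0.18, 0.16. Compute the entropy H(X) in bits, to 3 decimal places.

H = −Σ pᵢ log₂ pᵢ.
−0.25·log₂(0.25) = 0.5000
−0.16·log₂(0.16) = 0.4230
−0.11·log₂(0.11) = 0.3503
−0.03·log₂(0.03) = 0.1518
−0.11·log₂(0.11) = 0.3503
−0.18·log₂(0.18) = 0.4453
−0.16·log₂(0.16) = 0.4230
Sum ≈ 2.6437 → 2.644 bits.

2.644 bits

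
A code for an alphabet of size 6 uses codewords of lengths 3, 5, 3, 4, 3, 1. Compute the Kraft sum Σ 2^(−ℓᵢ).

0.96875

With common denominator 2^5 = 32: Σ 2^(−ℓᵢ) = 4/32 + 1/32 + 4/32 + 2/32 + 4/32 + 16/32 = 31/32 = 0.96875.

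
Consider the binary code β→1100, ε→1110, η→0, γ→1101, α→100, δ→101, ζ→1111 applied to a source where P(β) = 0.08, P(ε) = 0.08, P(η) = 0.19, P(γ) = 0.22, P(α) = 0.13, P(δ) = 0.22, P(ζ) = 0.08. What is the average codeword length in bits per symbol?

L̄ = Σ pᵢ·ℓᵢ = 0.08·4 + 0.08·4 + 0.19·1 + 0.22·4 + 0.13·3 + 0.22·3 + 0.08·4 = 3.08 bits/symbol.

3.08 bits/symbol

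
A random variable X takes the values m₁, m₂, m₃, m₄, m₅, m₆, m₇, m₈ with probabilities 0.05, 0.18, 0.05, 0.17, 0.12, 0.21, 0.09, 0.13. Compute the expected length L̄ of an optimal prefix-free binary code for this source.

2.89 bits/symbol

Repeatedly combine the two least-probable nodes; the expected code length is the sum of the merged weights.
merge 1/20 + 1/20 → 1/10
merge 9/100 + 1/10 → 19/100
merge 3/25 + 13/100 → 1/4
merge 17/100 + 9/50 → 7/20
merge 19/100 + 21/100 → 2/5
merge 1/4 + 7/20 → 3/5
merge 2/5 + 3/5 → 1
L = 1/10 + 19/100 + 1/4 + 7/20 + 2/5 + 3/5 + 1 = 289/100 = 2.89 bits/symbol.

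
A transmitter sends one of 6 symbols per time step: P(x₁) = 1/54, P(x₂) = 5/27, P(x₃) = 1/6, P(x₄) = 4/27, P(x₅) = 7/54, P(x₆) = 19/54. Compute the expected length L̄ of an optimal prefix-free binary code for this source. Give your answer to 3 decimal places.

2.444 bits/symbol

Repeatedly combine the two least-probable nodes; the expected code length is the sum of the merged weights.
merge 1/54 + 7/54 → 4/27
merge 4/27 + 4/27 → 8/27
merge 1/6 + 5/27 → 19/54
merge 8/27 + 19/54 → 35/54
merge 19/54 + 35/54 → 1
L = 4/27 + 8/27 + 19/54 + 35/54 + 1 = 22/9 ≈ 2.444 bits/symbol.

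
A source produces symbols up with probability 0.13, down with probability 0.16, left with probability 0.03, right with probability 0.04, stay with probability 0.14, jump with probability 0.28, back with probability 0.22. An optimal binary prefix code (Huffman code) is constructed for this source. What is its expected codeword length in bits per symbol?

2.57 bits/symbol

Repeatedly combine the two least-probable nodes; the expected code length is the sum of the merged weights.
merge 3/100 + 1/25 → 7/100
merge 7/100 + 13/100 → 1/5
merge 7/50 + 4/25 → 3/10
merge 1/5 + 11/50 → 21/50
merge 7/25 + 3/10 → 29/50
merge 21/50 + 29/50 → 1
L = 7/100 + 1/5 + 3/10 + 21/50 + 29/50 + 1 = 257/100 = 2.57 bits/symbol.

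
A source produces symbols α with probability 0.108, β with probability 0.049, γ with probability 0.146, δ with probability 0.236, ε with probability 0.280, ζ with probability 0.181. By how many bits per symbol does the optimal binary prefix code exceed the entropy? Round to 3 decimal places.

0.043 bits

Entropy H = −Σ p log₂ p ≈ 2.4174 bits.
Huffman merges: 49/1000+27/250→157/1000; 73/500+157/1000→303/1000; 181/1000+59/250→417/1000; 7/25+303/1000→583/1000; 417/1000+583/1000→1. L = 123/50 ≈ 2.4600.
L − H = 2.4600 − 2.4174 = 0.043 bits.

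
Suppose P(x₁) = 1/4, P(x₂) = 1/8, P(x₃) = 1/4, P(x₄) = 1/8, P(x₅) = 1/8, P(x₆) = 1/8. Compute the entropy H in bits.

2.5 bits

Each probability is a power of 1/2, so log₂(1/p) is an integer.
H = Σ p·log₂(1/p) = 1/4·2 + 1/8·3 + 1/4·2 + 1/8·3 + 1/8·3 + 1/8·3 = 2.5 bits.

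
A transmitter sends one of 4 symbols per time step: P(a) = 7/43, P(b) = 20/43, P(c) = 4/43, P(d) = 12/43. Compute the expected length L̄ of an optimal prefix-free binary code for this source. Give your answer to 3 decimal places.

Repeatedly combine the two least-probable nodes; the expected code length is the sum of the merged weights.
merge 4/43 + 7/43 → 11/43
merge 11/43 + 12/43 → 23/43
merge 20/43 + 23/43 → 1
L = 11/43 + 23/43 + 1 = 77/43 ≈ 1.791 bits/symbol.

1.791 bits/symbol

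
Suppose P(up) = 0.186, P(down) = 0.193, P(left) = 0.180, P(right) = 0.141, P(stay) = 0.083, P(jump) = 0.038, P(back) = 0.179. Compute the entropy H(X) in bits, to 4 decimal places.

H = −Σ pᵢ log₂ pᵢ.
−0.186·log₂(0.186) = 0.4514
−0.193·log₂(0.193) = 0.4581
−0.180·log₂(0.180) = 0.4453
−0.141·log₂(0.141) = 0.3985
−0.083·log₂(0.083) = 0.2980
−0.038·log₂(0.038) = 0.1793
−0.179·log₂(0.179) = 0.4443
Sum ≈ 2.6748 → 2.6748 bits.

2.6748 bits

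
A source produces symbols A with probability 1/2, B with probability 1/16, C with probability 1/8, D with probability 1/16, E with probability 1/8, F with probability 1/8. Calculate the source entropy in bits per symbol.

Each probability is a power of 1/2, so log₂(1/p) is an integer.
H = Σ p·log₂(1/p) = 1/2·1 + 1/16·4 + 1/8·3 + 1/16·4 + 1/8·3 + 1/8·3 = 2.125 bits.

2.125 bits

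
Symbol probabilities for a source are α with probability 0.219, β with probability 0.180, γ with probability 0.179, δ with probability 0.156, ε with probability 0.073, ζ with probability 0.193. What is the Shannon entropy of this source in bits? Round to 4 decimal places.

H = −Σ pᵢ log₂ pᵢ.
−0.219·log₂(0.219) = 0.4798
−0.180·log₂(0.180) = 0.4453
−0.179·log₂(0.179) = 0.4443
−0.156·log₂(0.156) = 0.4181
−0.073·log₂(0.073) = 0.2756
−0.193·log₂(0.193) = 0.4581
Sum ≈ 2.5212 → 2.5212 bits.

2.5212 bits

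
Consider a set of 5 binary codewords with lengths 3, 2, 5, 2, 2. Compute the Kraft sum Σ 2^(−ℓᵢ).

0.90625

With common denominator 2^5 = 32: Σ 2^(−ℓᵢ) = 4/32 + 8/32 + 1/32 + 8/32 + 8/32 = 29/32 = 0.90625.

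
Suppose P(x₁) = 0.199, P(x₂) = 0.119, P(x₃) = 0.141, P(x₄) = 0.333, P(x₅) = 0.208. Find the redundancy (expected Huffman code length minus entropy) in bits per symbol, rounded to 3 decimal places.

Entropy H = −Σ p log₂ p ≈ 2.2269 bits.
Huffman merges: 119/1000+141/1000→13/50; 199/1000+26/125→407/1000; 13/50+333/1000→593/1000; 407/1000+593/1000→1. L = 113/50 ≈ 2.2600.
L − H = 2.2600 − 2.2269 = 0.033 bits.

0.033 bits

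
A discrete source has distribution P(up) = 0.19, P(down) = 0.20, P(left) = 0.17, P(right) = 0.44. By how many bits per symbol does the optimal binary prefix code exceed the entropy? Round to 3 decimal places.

0.045 bits

Entropy H = −Σ p log₂ p ≈ 1.8753 bits.
Huffman merges: 17/100+19/100→9/25; 1/5+9/25→14/25; 11/25+14/25→1. L = 48/25 ≈ 1.9200.
L − H = 1.9200 − 1.8753 = 0.045 bits.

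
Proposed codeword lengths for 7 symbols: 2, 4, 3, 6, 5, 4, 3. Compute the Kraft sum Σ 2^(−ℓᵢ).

With common denominator 2^6 = 64: Σ 2^(−ℓᵢ) = 16/64 + 4/64 + 8/64 + 1/64 + 2/64 + 4/64 + 8/64 = 43/64 = 0.671875.

0.671875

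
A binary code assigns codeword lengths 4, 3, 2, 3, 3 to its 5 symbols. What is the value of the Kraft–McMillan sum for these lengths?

With common denominator 2^4 = 16: Σ 2^(−ℓᵢ) = 1/16 + 2/16 + 4/16 + 2/16 + 2/16 = 11/16 = 0.6875.

0.6875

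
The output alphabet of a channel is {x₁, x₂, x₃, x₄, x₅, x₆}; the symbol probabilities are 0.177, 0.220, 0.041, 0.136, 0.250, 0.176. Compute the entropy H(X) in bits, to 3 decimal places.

2.444 bits

H = −Σ pᵢ log₂ pᵢ.
−0.177·log₂(0.177) = 0.4422
−0.220·log₂(0.220) = 0.4806
−0.041·log₂(0.041) = 0.1889
−0.136·log₂(0.136) = 0.3915
−0.250·log₂(0.250) = 0.5000
−0.176·log₂(0.176) = 0.4411
Sum ≈ 2.4443 → 2.444 bits.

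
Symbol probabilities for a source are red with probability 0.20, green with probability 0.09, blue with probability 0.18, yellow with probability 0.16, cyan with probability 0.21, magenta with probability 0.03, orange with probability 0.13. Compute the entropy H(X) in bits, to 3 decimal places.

2.653 bits

H = −Σ pᵢ log₂ pᵢ.
−0.20·log₂(0.20) = 0.4644
−0.09·log₂(0.09) = 0.3127
−0.18·log₂(0.18) = 0.4453
−0.16·log₂(0.16) = 0.4230
−0.21·log₂(0.21) = 0.4728
−0.03·log₂(0.03) = 0.1518
−0.13·log₂(0.13) = 0.3826
Sum ≈ 2.6526 → 2.653 bits.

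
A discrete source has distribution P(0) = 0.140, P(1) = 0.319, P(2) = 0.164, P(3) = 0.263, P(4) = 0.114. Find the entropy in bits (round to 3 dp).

2.215 bits

H = −Σ pᵢ log₂ pᵢ.
−0.140·log₂(0.140) = 0.3971
−0.319·log₂(0.319) = 0.5258
−0.164·log₂(0.164) = 0.4278
−0.263·log₂(0.263) = 0.5068
−0.114·log₂(0.114) = 0.3571
Sum ≈ 2.2146 → 2.215 bits.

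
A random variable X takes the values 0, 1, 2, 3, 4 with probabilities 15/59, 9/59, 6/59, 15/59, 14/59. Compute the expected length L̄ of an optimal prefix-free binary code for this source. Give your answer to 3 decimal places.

Repeatedly combine the two least-probable nodes; the expected code length is the sum of the merged weights.
merge 6/59 + 9/59 → 15/59
merge 14/59 + 15/59 → 29/59
merge 15/59 + 15/59 → 30/59
merge 29/59 + 30/59 → 1
L = 15/59 + 29/59 + 30/59 + 1 = 133/59 ≈ 2.254 bits/symbol.

2.254 bits/symbol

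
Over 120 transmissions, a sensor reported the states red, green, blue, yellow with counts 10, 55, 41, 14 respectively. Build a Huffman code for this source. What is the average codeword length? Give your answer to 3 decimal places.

Probabilities are the counts divided by 120.
Repeatedly combine the two least-probable nodes; the expected code length is the sum of the merged weights.
merge 1/12 + 7/60 → 1/5
merge 1/5 + 41/120 → 13/24
merge 11/24 + 13/24 → 1
L = 1/5 + 13/24 + 1 = 209/120 ≈ 1.742 bits/symbol.

1.742 bits/symbol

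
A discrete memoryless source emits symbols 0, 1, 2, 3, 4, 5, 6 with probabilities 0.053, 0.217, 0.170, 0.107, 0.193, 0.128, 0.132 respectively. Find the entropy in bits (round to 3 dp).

2.706 bits

H = −Σ pᵢ log₂ pᵢ.
−0.053·log₂(0.053) = 0.2246
−0.217·log₂(0.217) = 0.4783
−0.170·log₂(0.170) = 0.4346
−0.107·log₂(0.107) = 0.3450
−0.193·log₂(0.193) = 0.4581
−0.128·log₂(0.128) = 0.3796
−0.132·log₂(0.132) = 0.3856
Sum ≈ 2.7058 → 2.706 bits.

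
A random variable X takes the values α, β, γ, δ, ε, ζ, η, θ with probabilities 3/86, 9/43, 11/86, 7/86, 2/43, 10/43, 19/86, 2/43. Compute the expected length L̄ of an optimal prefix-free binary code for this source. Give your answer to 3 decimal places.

Repeatedly combine the two least-probable nodes; the expected code length is the sum of the merged weights.
merge 3/86 + 2/43 → 7/86
merge 2/43 + 7/86 → 11/86
merge 7/86 + 11/86 → 9/43
merge 11/86 + 9/43 → 29/86
merge 9/43 + 19/86 → 37/86
merge 10/43 + 29/86 → 49/86
merge 37/86 + 49/86 → 1
L = 7/86 + 11/86 + 9/43 + 29/86 + 37/86 + 49/86 + 1 = 237/86 ≈ 2.756 bits/symbol.

2.756 bits/symbol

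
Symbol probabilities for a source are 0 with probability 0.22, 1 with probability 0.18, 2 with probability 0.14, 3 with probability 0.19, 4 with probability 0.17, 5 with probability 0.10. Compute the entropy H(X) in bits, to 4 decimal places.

H = −Σ pᵢ log₂ pᵢ.
−0.22·log₂(0.22) = 0.4806
−0.18·log₂(0.18) = 0.4453
−0.14·log₂(0.14) = 0.3971
−0.19·log₂(0.19) = 0.4552
−0.17·log₂(0.17) = 0.4346
−0.10·log₂(0.10) = 0.3322
Sum ≈ 2.5450 → 2.5450 bits.

2.5450 bits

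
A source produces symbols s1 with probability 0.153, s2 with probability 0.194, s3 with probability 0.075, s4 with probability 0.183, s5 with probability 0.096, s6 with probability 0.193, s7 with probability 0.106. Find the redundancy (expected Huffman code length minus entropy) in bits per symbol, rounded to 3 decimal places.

0.056 bits

Entropy H = −Σ p log₂ p ≈ 2.7278 bits.
Huffman merges: 3/40+12/125→171/1000; 53/500+153/1000→259/1000; 171/1000+183/1000→177/500; 193/1000+97/500→387/1000; 259/1000+177/500→613/1000; 387/1000+613/1000→1. L = 348/125 ≈ 2.7840.
L − H = 2.7840 − 2.7278 = 0.056 bits.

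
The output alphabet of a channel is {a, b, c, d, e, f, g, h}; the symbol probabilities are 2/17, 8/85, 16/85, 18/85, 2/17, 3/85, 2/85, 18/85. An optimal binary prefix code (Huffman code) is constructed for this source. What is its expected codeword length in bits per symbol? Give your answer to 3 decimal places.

2.788 bits/symbol

Repeatedly combine the two least-probable nodes; the expected code length is the sum of the merged weights.
merge 2/85 + 3/85 → 1/17
merge 1/17 + 8/85 → 13/85
merge 2/17 + 2/17 → 4/17
merge 13/85 + 16/85 → 29/85
merge 18/85 + 18/85 → 36/85
merge 4/17 + 29/85 → 49/85
merge 36/85 + 49/85 → 1
L = 1/17 + 13/85 + 4/17 + 29/85 + 36/85 + 49/85 + 1 = 237/85 ≈ 2.788 bits/symbol.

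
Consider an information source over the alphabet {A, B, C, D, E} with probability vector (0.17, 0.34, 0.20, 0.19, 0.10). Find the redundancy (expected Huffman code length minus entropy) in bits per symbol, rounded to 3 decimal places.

0.054 bits

Entropy H = −Σ p log₂ p ≈ 2.2156 bits.
Huffman merges: 1/10+17/100→27/100; 19/100+1/5→39/100; 27/100+17/50→61/100; 39/100+61/100→1. L = 227/100 ≈ 2.2700.
L − H = 2.2700 − 2.2156 = 0.054 bits.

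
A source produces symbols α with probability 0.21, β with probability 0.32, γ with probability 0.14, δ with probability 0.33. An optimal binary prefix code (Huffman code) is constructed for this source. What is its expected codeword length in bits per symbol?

Repeatedly combine the two least-probable nodes; the expected code length is the sum of the merged weights.
merge 7/50 + 21/100 → 7/20
merge 8/25 + 33/100 → 13/20
merge 7/20 + 13/20 → 1
L = 7/20 + 13/20 + 1 = 2 bits/symbol.

2 bits/symbol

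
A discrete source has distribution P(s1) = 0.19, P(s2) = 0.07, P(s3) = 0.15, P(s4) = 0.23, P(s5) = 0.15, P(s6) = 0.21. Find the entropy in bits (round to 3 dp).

H = −Σ pᵢ log₂ pᵢ.
−0.19·log₂(0.19) = 0.4552
−0.07·log₂(0.07) = 0.2686
−0.15·log₂(0.15) = 0.4105
−0.23·log₂(0.23) = 0.4877
−0.15·log₂(0.15) = 0.4105
−0.21·log₂(0.21) = 0.4728
Sum ≈ 2.5054 → 2.505 bits.

2.505 bits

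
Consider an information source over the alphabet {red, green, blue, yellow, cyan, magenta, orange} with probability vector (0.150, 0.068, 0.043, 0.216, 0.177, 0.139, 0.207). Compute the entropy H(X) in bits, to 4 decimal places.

2.6553 bits

H = −Σ pᵢ log₂ pᵢ.
−0.150·log₂(0.150) = 0.4105
−0.068·log₂(0.068) = 0.2637
−0.043·log₂(0.043) = 0.1952
−0.216·log₂(0.216) = 0.4776
−0.177·log₂(0.177) = 0.4422
−0.139·log₂(0.139) = 0.3957
−0.207·log₂(0.207) = 0.4704
Sum ≈ 2.6553 → 2.6553 bits.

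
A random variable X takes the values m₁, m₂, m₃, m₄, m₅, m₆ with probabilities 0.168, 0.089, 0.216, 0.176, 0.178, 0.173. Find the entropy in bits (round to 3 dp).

H = −Σ pᵢ log₂ pᵢ.
−0.168·log₂(0.168) = 0.4323
−0.089·log₂(0.089) = 0.3106
−0.216·log₂(0.216) = 0.4776
−0.176·log₂(0.176) = 0.4411
−0.178·log₂(0.178) = 0.4432
−0.173·log₂(0.173) = 0.4379
Sum ≈ 2.5427 → 2.543 bits.

2.543 bits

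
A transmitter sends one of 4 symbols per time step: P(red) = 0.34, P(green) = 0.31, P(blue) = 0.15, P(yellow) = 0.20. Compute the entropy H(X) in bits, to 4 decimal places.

H = −Σ pᵢ log₂ pᵢ.
−0.34·log₂(0.34) = 0.5292
−0.31·log₂(0.31) = 0.5238
−0.15·log₂(0.15) = 0.4105
−0.20·log₂(0.20) = 0.4644
Sum ≈ 1.9279 → 1.9279 bits.

1.9279 bits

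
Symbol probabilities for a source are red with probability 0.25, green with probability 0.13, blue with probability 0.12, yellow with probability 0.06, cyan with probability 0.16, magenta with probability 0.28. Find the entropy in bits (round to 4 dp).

2.4305 bits

H = −Σ pᵢ log₂ pᵢ.
−0.25·log₂(0.25) = 0.5000
−0.13·log₂(0.13) = 0.3826
−0.12·log₂(0.12) = 0.3671
−0.06·log₂(0.06) = 0.2435
−0.16·log₂(0.16) = 0.4230
−0.28·log₂(0.28) = 0.5142
Sum ≈ 2.4305 → 2.4305 bits.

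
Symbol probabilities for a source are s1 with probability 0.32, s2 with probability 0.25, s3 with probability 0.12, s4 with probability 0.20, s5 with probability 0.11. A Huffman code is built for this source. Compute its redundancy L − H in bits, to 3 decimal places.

Entropy H = −Σ p log₂ p ≈ 2.2078 bits.
Huffman merges: 11/100+3/25→23/100; 1/5+23/100→43/100; 1/4+8/25→57/100; 43/100+57/100→1. L = 223/100 ≈ 2.2300.
L − H = 2.2300 − 2.2078 = 0.022 bits.

0.022 bits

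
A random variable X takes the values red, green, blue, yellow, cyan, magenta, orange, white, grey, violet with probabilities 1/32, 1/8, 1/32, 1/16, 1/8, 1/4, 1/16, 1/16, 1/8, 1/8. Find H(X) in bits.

Each probability is a power of 1/2, so log₂(1/p) is an integer.
H = Σ p·log₂(1/p) = 1/32·5 + 1/8·3 + 1/32·5 + 1/16·4 + 1/8·3 + 1/4·2 + 1/16·4 + 1/16·4 + 1/8·3 + 1/8·3 = 3.0625 bits.

3.0625 bits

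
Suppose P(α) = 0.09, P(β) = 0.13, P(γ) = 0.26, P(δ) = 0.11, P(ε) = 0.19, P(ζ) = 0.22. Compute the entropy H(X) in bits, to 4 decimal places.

H = −Σ pᵢ log₂ pᵢ.
−0.09·log₂(0.09) = 0.3127
−0.13·log₂(0.13) = 0.3826
−0.26·log₂(0.26) = 0.5053
−0.11·log₂(0.11) = 0.3503
−0.19·log₂(0.19) = 0.4552
−0.22·log₂(0.22) = 0.4806
Sum ≈ 2.4867 → 2.4867 bits.

2.4867 bits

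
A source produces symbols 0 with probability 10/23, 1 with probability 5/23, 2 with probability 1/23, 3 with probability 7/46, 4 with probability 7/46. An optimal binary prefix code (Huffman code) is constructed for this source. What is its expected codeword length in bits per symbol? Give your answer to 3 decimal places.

2.109 bits/symbol

Repeatedly combine the two least-probable nodes; the expected code length is the sum of the merged weights.
merge 1/23 + 7/46 → 9/46
merge 7/46 + 9/46 → 8/23
merge 5/23 + 8/23 → 13/23
merge 10/23 + 13/23 → 1
L = 9/46 + 8/23 + 13/23 + 1 = 97/46 ≈ 2.109 bits/symbol.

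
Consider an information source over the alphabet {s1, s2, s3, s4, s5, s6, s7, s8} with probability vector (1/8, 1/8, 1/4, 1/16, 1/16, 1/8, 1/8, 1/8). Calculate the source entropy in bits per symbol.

Each probability is a power of 1/2, so log₂(1/p) is an integer.
H = Σ p·log₂(1/p) = 1/8·3 + 1/8·3 + 1/4·2 + 1/16·4 + 1/16·4 + 1/8·3 + 1/8·3 + 1/8·3 = 2.875 bits.

2.875 bits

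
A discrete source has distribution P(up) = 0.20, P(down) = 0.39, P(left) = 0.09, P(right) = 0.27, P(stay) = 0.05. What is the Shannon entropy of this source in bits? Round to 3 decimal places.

H = −Σ pᵢ log₂ pᵢ.
−0.20·log₂(0.20) = 0.4644
−0.39·log₂(0.39) = 0.5298
−0.09·log₂(0.09) = 0.3127
−0.27·log₂(0.27) = 0.5100
−0.05·log₂(0.05) = 0.2161
Sum ≈ 2.0330 → 2.033 bits.

2.033 bits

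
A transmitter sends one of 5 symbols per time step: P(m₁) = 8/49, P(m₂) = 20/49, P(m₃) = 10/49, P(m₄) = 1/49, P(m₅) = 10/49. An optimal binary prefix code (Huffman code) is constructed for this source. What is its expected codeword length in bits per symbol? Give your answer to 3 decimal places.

Repeatedly combine the two least-probable nodes; the expected code length is the sum of the merged weights.
merge 1/49 + 8/49 → 9/49
merge 9/49 + 10/49 → 19/49
merge 10/49 + 19/49 → 29/49
merge 20/49 + 29/49 → 1
L = 9/49 + 19/49 + 29/49 + 1 = 106/49 ≈ 2.163 bits/symbol.

2.163 bits/symbol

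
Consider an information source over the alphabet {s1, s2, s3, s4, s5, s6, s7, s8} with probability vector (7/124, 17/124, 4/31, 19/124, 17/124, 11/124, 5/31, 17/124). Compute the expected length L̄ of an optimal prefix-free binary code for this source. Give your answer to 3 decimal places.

2.984 bits/symbol

Repeatedly combine the two least-probable nodes; the expected code length is the sum of the merged weights.
merge 7/124 + 11/124 → 9/62
merge 4/31 + 17/124 → 33/124
merge 17/124 + 17/124 → 17/62
merge 9/62 + 19/124 → 37/124
merge 5/31 + 33/124 → 53/124
merge 17/62 + 37/124 → 71/124
merge 53/124 + 71/124 → 1
L = 9/62 + 33/124 + 17/62 + 37/124 + 53/124 + 71/124 + 1 = 185/62 ≈ 2.984 bits/symbol.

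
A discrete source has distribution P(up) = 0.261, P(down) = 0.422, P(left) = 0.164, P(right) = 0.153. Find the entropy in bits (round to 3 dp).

H = −Σ pᵢ log₂ pᵢ.
−0.261·log₂(0.261) = 0.5058
−0.422·log₂(0.422) = 0.5253
−0.164·log₂(0.164) = 0.4278
−0.153·log₂(0.153) = 0.4144
Sum ≈ 1.8732 → 1.873 bits.

1.873 bits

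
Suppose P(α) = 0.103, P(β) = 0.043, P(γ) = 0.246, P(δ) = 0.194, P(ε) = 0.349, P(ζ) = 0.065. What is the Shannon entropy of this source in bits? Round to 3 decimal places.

H = −Σ pᵢ log₂ pᵢ.
−0.103·log₂(0.103) = 0.3378
−0.043·log₂(0.043) = 0.1952
−0.246·log₂(0.246) = 0.4977
−0.194·log₂(0.194) = 0.4590
−0.349·log₂(0.349) = 0.5300
−0.065·log₂(0.065) = 0.2563
Sum ≈ 2.2760 → 2.276 bits.

2.276 bits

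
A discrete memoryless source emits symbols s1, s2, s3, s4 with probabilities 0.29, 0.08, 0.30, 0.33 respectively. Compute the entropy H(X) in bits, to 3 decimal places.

H = −Σ pᵢ log₂ pᵢ.
−0.29·log₂(0.29) = 0.5179
−0.08·log₂(0.08) = 0.2915
−0.30·log₂(0.30) = 0.5211
−0.33·log₂(0.33) = 0.5278
Sum ≈ 1.8583 → 1.858 bits.

1.858 bits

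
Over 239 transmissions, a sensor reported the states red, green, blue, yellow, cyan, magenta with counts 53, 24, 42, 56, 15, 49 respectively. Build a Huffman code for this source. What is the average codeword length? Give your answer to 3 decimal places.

Probabilities are the counts divided by 239.
Repeatedly combine the two least-probable nodes; the expected code length is the sum of the merged weights.
merge 15/239 + 24/239 → 39/239
merge 39/239 + 42/239 → 81/239
merge 49/239 + 53/239 → 102/239
merge 56/239 + 81/239 → 137/239
merge 102/239 + 137/239 → 1
L = 39/239 + 81/239 + 102/239 + 137/239 + 1 = 598/239 ≈ 2.502 bits/symbol.

2.502 bits/symbol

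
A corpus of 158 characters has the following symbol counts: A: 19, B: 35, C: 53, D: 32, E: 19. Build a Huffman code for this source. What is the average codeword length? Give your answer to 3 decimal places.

2.241 bits/symbol

Probabilities are the counts divided by 158.
Repeatedly combine the two least-probable nodes; the expected code length is the sum of the merged weights.
merge 19/158 + 19/158 → 19/79
merge 16/79 + 35/158 → 67/158
merge 19/79 + 53/158 → 91/158
merge 67/158 + 91/158 → 1
L = 19/79 + 67/158 + 91/158 + 1 = 177/79 ≈ 2.241 bits/symbol.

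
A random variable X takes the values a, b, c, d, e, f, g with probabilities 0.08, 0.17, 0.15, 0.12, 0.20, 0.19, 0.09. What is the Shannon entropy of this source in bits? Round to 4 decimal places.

2.7360 bits

H = −Σ pᵢ log₂ pᵢ.
−0.08·log₂(0.08) = 0.2915
−0.17·log₂(0.17) = 0.4346
−0.15·log₂(0.15) = 0.4105
−0.12·log₂(0.12) = 0.3671
−0.20·log₂(0.20) = 0.4644
−0.19·log₂(0.19) = 0.4552
−0.09·log₂(0.09) = 0.3127
Sum ≈ 2.7360 → 2.7360 bits.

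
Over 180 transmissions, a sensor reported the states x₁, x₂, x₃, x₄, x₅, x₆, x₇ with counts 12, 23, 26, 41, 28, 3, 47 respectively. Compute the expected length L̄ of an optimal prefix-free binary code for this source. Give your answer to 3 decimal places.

Probabilities are the counts divided by 180.
Repeatedly combine the two least-probable nodes; the expected code length is the sum of the merged weights.
merge 1/60 + 1/15 → 1/12
merge 1/12 + 23/180 → 19/90
merge 13/90 + 7/45 → 3/10
merge 19/90 + 41/180 → 79/180
merge 47/180 + 3/10 → 101/180
merge 79/180 + 101/180 → 1
L = 1/12 + 19/90 + 3/10 + 79/180 + 101/180 + 1 = 467/180 ≈ 2.594 bits/symbol.

2.594 bits/symbol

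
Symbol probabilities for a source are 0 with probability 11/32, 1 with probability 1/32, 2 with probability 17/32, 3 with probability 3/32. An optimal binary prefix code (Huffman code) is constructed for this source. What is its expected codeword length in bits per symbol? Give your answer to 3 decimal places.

Repeatedly combine the two least-probable nodes; the expected code length is the sum of the merged weights.
merge 1/32 + 3/32 → 1/8
merge 1/8 + 11/32 → 15/32
merge 15/32 + 17/32 → 1
L = 1/8 + 15/32 + 1 = 51/32 ≈ 1.594 bits/symbol.

1.594 bits/symbol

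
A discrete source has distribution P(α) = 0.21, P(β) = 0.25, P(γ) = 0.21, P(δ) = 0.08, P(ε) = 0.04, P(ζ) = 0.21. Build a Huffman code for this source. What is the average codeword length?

Repeatedly combine the two least-probable nodes; the expected code length is the sum of the merged weights.
merge 1/25 + 2/25 → 3/25
merge 3/25 + 21/100 → 33/100
merge 21/100 + 21/100 → 21/50
merge 1/4 + 33/100 → 29/50
merge 21/50 + 29/50 → 1
L = 3/25 + 33/100 + 21/50 + 29/50 + 1 = 49/20 = 2.45 bits/symbol.

2.45 bits/symbol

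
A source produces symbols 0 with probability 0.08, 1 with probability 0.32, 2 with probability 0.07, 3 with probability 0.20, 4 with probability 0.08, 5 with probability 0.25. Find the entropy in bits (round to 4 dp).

H = −Σ pᵢ log₂ pᵢ.
−0.08·log₂(0.08) = 0.2915
−0.32·log₂(0.32) = 0.5260
−0.07·log₂(0.07) = 0.2686
−0.20·log₂(0.20) = 0.4644
−0.08·log₂(0.08) = 0.2915
−0.25·log₂(0.25) = 0.5000
Sum ≈ 2.3420 → 2.3420 bits.

2.3420 bits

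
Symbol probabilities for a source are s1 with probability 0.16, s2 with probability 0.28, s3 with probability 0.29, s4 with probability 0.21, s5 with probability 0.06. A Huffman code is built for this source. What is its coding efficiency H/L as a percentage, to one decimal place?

Entropy H = −Σ p log₂ p ≈ 2.1715 bits.
Huffman merges: 3/50+4/25→11/50; 21/100+11/50→43/100; 7/25+29/100→57/100; 43/100+57/100→1. L = 111/50 ≈ 2.2200.
Efficiency = H/L = 2.1715/2.2200 = 97.8%.

97.8%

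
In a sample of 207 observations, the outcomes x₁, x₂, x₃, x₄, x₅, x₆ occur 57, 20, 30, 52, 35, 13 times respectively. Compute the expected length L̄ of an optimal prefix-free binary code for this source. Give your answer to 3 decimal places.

Probabilities are the counts divided by 207.
Repeatedly combine the two least-probable nodes; the expected code length is the sum of the merged weights.
merge 13/207 + 20/207 → 11/69
merge 10/69 + 11/69 → 7/23
merge 35/207 + 52/207 → 29/69
merge 19/69 + 7/23 → 40/69
merge 29/69 + 40/69 → 1
L = 11/69 + 7/23 + 29/69 + 40/69 + 1 = 170/69 ≈ 2.464 bits/symbol.

2.464 bits/symbol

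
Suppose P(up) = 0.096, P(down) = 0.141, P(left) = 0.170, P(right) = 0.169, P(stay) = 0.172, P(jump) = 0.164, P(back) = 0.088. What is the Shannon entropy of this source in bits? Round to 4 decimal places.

2.7642 bits

H = −Σ pᵢ log₂ pᵢ.
−0.096·log₂(0.096) = 0.3246
−0.141·log₂(0.141) = 0.3985
−0.170·log₂(0.170) = 0.4346
−0.169·log₂(0.169) = 0.4335
−0.172·log₂(0.172) = 0.4368
−0.164·log₂(0.164) = 0.4278
−0.088·log₂(0.088) = 0.3086
Sum ≈ 2.7642 → 2.7642 bits.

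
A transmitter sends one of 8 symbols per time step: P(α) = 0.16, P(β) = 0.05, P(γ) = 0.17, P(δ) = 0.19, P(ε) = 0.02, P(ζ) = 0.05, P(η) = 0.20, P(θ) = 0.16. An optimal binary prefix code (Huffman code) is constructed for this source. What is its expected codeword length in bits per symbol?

2.8 bits/symbol

Repeatedly combine the two least-probable nodes; the expected code length is the sum of the merged weights.
merge 1/50 + 1/20 → 7/100
merge 1/20 + 7/100 → 3/25
merge 3/25 + 4/25 → 7/25
merge 4/25 + 17/100 → 33/100
merge 19/100 + 1/5 → 39/100
merge 7/25 + 33/100 → 61/100
merge 39/100 + 61/100 → 1
L = 7/100 + 3/25 + 7/25 + 33/100 + 39/100 + 61/100 + 1 = 14/5 = 2.8 bits/symbol.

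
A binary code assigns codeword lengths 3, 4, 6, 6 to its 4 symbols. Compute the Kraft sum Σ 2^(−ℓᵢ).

0.21875

With common denominator 2^6 = 64: Σ 2^(−ℓᵢ) = 8/64 + 4/64 + 1/64 + 1/64 = 14/64 = 0.21875.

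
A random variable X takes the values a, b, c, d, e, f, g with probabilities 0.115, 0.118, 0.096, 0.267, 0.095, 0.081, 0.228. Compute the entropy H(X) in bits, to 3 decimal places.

H = −Σ pᵢ log₂ pᵢ.
−0.115·log₂(0.115) = 0.3588
−0.118·log₂(0.118) = 0.3638
−0.096·log₂(0.096) = 0.3246
−0.267·log₂(0.267) = 0.5087
−0.095·log₂(0.095) = 0.3226
−0.081·log₂(0.081) = 0.2937
−0.228·log₂(0.228) = 0.4863
Sum ≈ 2.6585 → 2.658 bits.

2.658 bits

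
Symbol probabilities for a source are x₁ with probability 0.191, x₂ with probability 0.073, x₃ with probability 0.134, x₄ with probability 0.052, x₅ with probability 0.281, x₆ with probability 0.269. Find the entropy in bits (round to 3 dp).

H = −Σ pᵢ log₂ pᵢ.
−0.191·log₂(0.191) = 0.4562
−0.073·log₂(0.073) = 0.2756
−0.134·log₂(0.134) = 0.3886
−0.052·log₂(0.052) = 0.2218
−0.281·log₂(0.281) = 0.5146
−0.269·log₂(0.269) = 0.5096
Sum ≈ 2.3664 → 2.366 bits.

2.366 bits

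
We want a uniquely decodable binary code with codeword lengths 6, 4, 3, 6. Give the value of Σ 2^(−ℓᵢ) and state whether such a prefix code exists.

0.21875; yes

With common denominator 2^6 = 64: Σ 2^(−ℓᵢ) = 1/64 + 4/64 + 8/64 + 1/64 = 14/64 = 0.21875.
Kraft's inequality requires Σ ≤ 1; here Σ = 0.21875 ≤ 1, so such a prefix code exists.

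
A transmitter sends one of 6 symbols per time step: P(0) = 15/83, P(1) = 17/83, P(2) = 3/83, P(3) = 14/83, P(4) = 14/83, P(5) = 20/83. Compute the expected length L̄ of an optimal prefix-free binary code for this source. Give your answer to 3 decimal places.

Repeatedly combine the two least-probable nodes; the expected code length is the sum of the merged weights.
merge 3/83 + 14/83 → 17/83
merge 14/83 + 15/83 → 29/83
merge 17/83 + 17/83 → 34/83
merge 20/83 + 29/83 → 49/83
merge 34/83 + 49/83 → 1
L = 17/83 + 29/83 + 34/83 + 49/83 + 1 = 212/83 ≈ 2.554 bits/symbol.

2.554 bits/symbol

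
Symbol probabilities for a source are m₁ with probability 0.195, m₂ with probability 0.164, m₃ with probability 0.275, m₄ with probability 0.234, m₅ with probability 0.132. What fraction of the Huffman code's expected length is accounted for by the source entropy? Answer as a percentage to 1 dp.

99.1%

Entropy H = −Σ p log₂ p ≈ 2.2758 bits.
Huffman merges: 33/250+41/250→37/125; 39/200+117/500→429/1000; 11/40+37/125→571/1000; 429/1000+571/1000→1. L = 287/125 ≈ 2.2960.
Efficiency = H/L = 2.2758/2.2960 = 99.1%.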